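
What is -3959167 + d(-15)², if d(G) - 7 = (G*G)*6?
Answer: -2117718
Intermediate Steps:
d(G) = 7 + 6*G² (d(G) = 7 + (G*G)*6 = 7 + G²*6 = 7 + 6*G²)
-3959167 + d(-15)² = -3959167 + (7 + 6*(-15)²)² = -3959167 + (7 + 6*225)² = -3959167 + (7 + 1350)² = -3959167 + 1357² = -3959167 + 1841449 = -2117718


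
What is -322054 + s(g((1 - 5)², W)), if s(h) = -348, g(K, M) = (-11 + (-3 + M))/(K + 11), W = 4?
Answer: -322402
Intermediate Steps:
g(K, M) = (-14 + M)/(11 + K)
-322054 + s(g((1 - 5)², W)) = -322054 - 348 = -322402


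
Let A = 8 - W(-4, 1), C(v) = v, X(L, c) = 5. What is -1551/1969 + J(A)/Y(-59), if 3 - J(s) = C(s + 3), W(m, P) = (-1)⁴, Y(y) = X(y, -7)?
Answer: -1958/895 ≈ -2.1877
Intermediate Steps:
Y(y) = 5
W(m, P) = 1
A = 7 (A = 8 - 1*1 = 8 - 1 = 7)
J(s) = -s (J(s) = 3 - (s + 3) = 3 - (3 + s) = 3 + (-3 - s) = -s)
-1551/1969 + J(A)/Y(-59) = -1551/1969 - 1*7/5 = -1551*1/1969 - 7*⅕ = -141/179 - 7/5 = -1958/895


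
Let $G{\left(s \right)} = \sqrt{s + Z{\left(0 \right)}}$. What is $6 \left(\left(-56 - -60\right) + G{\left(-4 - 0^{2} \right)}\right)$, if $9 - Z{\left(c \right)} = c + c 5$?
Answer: $24 + 6 \sqrt{5} \approx 37.416$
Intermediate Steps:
$Z{\left(c \right)} = 9 - 6 c$ ($Z{\left(c \right)} = 9 - \left(c + c 5\right) = 9 - \left(c + 5 c\right) = 9 - 6 c$)
$G{\left(s \right)} = \sqrt{9 + s}$ ($G{\left(s \right)} = \sqrt{s + \left(9 - 0\right)} = \sqrt{s + \left(9 + 0\right)} = \sqrt{s + 9} = \sqrt{9 + s}$)
$6 \left(\left(-56 - -60\right) + G{\left(-4 - 0^{2} \right)}\right) = 6 \left(\left(-56 - -60\right) + \sqrt{9 - 4}\right) = 6 \left(\left(-56 + 60\right) + \sqrt{9 - 4}\right) = 6 \left(4 + \sqrt{9 + \left(-4 + 0\right)}\right) = 6 \left(4 + \sqrt{9 - 4}\right) = 6 \left(4 + \sqrt{5}\right) = 24 + 6 \sqrt{5}$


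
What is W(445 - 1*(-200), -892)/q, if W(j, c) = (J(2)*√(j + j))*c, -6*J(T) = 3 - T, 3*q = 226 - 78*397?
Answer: -223*√1290/15370 ≈ -0.52111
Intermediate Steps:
q = -30740/3 (q = (226 - 78*397)/3 = (226 - 30966)/3 = (⅓)*(-30740) = -30740/3 ≈ -10247.)
J(T) = -½ + T/6 (J(T) = -(3 - T)/6 = -½ + T/6)
W(j, c) = -c*√2*√j/6 (W(j, c) = ((-½ + (⅙)*2)*√(j + j))*c = ((-½ + ⅓)*√(2*j))*c = (-√2*√j/6)*c = -c*√2*√j/6)
W(445 - 1*(-200), -892)/q = (-⅙*(-892)*√2*√(445 - 1*(-200)))/(-30740/3) = -⅙*(-892)*√2*√(445 + 200)*(-3/30740) = -⅙*(-892)*√2*√645*(-3/30740) = (446*√1290/3)*(-3/30740) = -223*√1290/15370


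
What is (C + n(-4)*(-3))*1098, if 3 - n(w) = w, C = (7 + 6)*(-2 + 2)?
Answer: -23058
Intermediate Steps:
C = 0 (C = 13*0 = 0)
n(w) = 3 - w
(C + n(-4)*(-3))*1098 = (0 + (3 - 1*(-4))*(-3))*1098 = (0 + (3 + 4)*(-3))*1098 = (0 + 7*(-3))*1098 = (0 - 21)*1098 = -21*1098 = -23058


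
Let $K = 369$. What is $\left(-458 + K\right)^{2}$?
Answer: $7921$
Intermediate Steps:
$\left(-458 + K\right)^{2} = \left(-458 + 369\right)^{2} = \left(-89\right)^{2} = 7921$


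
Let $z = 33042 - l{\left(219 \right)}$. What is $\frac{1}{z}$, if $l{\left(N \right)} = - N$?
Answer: $\frac{1}{33261} \approx 3.0065 \cdot 10^{-5}$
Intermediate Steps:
$z = 33261$ ($z = 33042 - \left(-1\right) 219 = 33042 - -219 = 33042 + 219 = 33261$)
$\frac{1}{z} = \frac{1}{33261}$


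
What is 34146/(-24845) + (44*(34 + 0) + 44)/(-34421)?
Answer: -1213600766/855189745 ≈ -1.4191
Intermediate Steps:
34146/(-24845) + (44*(34 + 0) + 44)/(-34421) = 34146*(-1/24845) + (44*34 + 44)*(-1/34421) = -34146/24845 + (1496 + 44)*(-1/34421) = -34146/24845 + 1540*(-1/34421) = -34146/24845 - 1540/34421 = -1213600766/855189745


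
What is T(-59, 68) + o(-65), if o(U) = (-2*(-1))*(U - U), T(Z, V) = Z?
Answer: -59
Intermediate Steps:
o(U) = 0 (o(U) = 2*0 = 0)
T(-59, 68) + o(-65) = -59 + 0 = -59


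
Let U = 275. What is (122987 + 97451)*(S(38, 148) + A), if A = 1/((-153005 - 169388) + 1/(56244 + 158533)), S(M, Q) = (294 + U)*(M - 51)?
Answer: -2971199817875717297/1822173720 ≈ -1.6306e+9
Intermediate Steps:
S(M, Q) = -29019 + 569*M (S(M, Q) = (294 + 275)*(M - 51) = 569*(-51 + M) = -29019 + 569*M)
A = -214777/69242601360 (A = 1/(-322393 + 1/214777) = 1/(-69242601360/214777) = -214777/69242601360 ≈ -3.1018e-6)
(122987 + 97451)*(S(38, 148) + A) = (122987 + 97451)*((-29019 + 569*38) - 214777/69242601360) = 220438*((-29019 + 21622) - 214777/69242601360) = 220438*(-7397 - 214777/69242601360) = 220438*(-512187522474697/69242601360) = -2971199817875717297/1822173720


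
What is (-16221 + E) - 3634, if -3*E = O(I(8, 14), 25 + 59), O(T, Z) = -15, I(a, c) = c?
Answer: -19850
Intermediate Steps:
E = 5 (E = -1/3*(-15) = 5)
(-16221 + E) - 3634 = (-16221 + 5) - 3634 = -16216 - 3634 = -19850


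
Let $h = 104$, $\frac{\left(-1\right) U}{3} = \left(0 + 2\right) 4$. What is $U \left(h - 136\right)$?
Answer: $768$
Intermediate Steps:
$U = -24$ ($U = - 3 \left(0 + 2\right) 4 = - 3 \cdot 2 \cdot 4 = \left(-3\right) 8 = -24$)
$U \left(h - 136\right) = - 24 \left(104 - 136\right) = \left(-24\right) \left(-32\right) = 768$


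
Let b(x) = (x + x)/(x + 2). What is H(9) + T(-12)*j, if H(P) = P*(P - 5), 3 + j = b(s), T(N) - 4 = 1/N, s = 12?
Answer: 867/28 ≈ 30.964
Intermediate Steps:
T(N) = 4 + 1/N
b(x) = 2*x/(2 + x) (b(x) = (2*x)/(2 + x) = 2*x/(2 + x))
j = -9/7 (j = -3 + 2*12/(2 + 12) = -3 + 2*12/14 = -3 + 2*12*(1/14) = -3 + 12/7 = -9/7 ≈ -1.2857)
H(P) = P*(-5 + P)
H(9) + T(-12)*j = 9*(-5 + 9) + (4 + 1/(-12))*(-9/7) = 9*4 + (4 - 1/12)*(-9/7) = 36 + (47/12)*(-9/7) = 36 - 141/28 = 867/28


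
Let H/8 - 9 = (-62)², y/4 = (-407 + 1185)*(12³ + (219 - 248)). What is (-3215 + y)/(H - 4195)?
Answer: 5284073/26629 ≈ 198.43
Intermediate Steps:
y = 5287288 (y = 4*((-407 + 1185)*(12³ + (219 - 248))) = 4*(778*(1728 - 29)) = 4*(778*1699) = 4*1321822 = 5287288)
H = 30824 (H = 72 + 8*(-62)² = 72 + 8*3844 = 72 + 30752 = 30824)
(-3215 + y)/(H - 4195) = (-3215 + 5287288)/(30824 - 4195) = 5284073/26629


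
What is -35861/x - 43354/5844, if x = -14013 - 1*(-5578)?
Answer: -11151379/3521010 ≈ -3.1671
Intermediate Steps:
x = -8435 (x = -14013 + 5578 = -8435)
-35861/x - 43354/5844 = -35861/(-8435) - 43354/5844 = -35861*(-1/8435) - 43354*1/5844 = 5123/1205 - 21677/2922 = -11151379/3521010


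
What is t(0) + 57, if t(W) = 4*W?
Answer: 57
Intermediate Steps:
t(0) + 57 = 4*0 + 57 = 0 + 57 = 57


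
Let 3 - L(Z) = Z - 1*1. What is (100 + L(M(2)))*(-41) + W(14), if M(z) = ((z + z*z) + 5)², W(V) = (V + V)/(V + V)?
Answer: 698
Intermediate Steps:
W(V) = 1 (W(V) = (2*V)/((2*V)) = (2*V)*(1/(2*V)) = 1)
M(z) = (5 + z + z²)² (M(z) = ((z + z²) + 5)² = (5 + z + z²)²)
L(Z) = 4 - Z (L(Z) = 3 - (Z - 1*1) = 3 - (Z - 1) = 3 - (-1 + Z) = 3 + (1 - Z) = 4 - Z)
(100 + L(M(2)))*(-41) + W(14) = (100 + (4 - (5 + 2 + 2²)²))*(-41) + 1 = (100 + (4 - (5 + 2 + 4)²))*(-41) + 1 = (100 + (4 - 1*11²))*(-41) + 1 = (100 + (4 - 1*121))*(-41) + 1 = (100 + (4 - 121))*(-41) + 1 = (100 - 117)*(-41) + 1 = -17*(-41) + 1 = 697 + 1 = 698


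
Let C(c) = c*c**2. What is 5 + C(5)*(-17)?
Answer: -2120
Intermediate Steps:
C(c) = c**3
5 + C(5)*(-17) = 5 + 5**3*(-17) = 5 + 125*(-17) = 5 - 2125 = -2120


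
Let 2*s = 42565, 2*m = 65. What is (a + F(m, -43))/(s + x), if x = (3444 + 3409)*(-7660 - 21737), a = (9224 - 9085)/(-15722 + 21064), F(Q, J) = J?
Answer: 17659/82774848239 ≈ 2.1334e-7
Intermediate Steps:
m = 65/2 (m = (½)*65 = 65/2 ≈ 32.500)
a = 139/5342 ≈ 0.026020
s = 42565/2 (s = (½)*42565 = 42565/2 ≈ 21283.)
x = -201457641 (x = 6853*(-29397) = -201457641)
(a + F(m, -43))/(s + x) = (139/5342 - 43)/(42565/2 - 201457641) = -229567/(5342*(-402872717/2)) = -229567/5342*(-2/402872717) = 17659/82774848239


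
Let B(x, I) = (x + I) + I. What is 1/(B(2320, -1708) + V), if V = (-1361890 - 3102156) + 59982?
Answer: -1/4405160 ≈ -2.2701e-7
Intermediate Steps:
V = -4404064 (V = -4464046 + 59982 = -4404064)
B(x, I) = x + 2*I (B(x, I) = (I + x) + I = x + 2*I)
1/(B(2320, -1708) + V) = 1/((2320 + 2*(-1708)) - 4404064) = 1/((2320 - 3416) - 4404064) = 1/(-1096 - 4404064) = 1/(-4405160) = -1/4405160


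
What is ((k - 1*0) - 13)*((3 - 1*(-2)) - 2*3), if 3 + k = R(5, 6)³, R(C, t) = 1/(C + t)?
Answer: 21295/1331 ≈ 15.999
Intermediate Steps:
k = -3992/1331 (k = -3 + (1/(5 + 6))³ = -3 + (1/11)³ = -3 + 1/1331 = -3992/1331 ≈ -2.9992)
((k - 1*0) - 13)*((3 - 1*(-2)) - 2*3) = ((-3992/1331 - 1*0) - 13)*((3 - 1*(-2)) - 2*3) = ((-3992/1331 + 0) - 13)*((3 + 2) - 6) = (-3992/1331 - 13)*(5 - 6) = -21295/1331*(-1) = 21295/1331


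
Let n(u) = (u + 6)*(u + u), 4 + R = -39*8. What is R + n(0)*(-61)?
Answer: -316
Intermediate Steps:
R = -316 (R = -4 - 39*8 = -4 - 312 = -316)
n(u) = 2*u*(6 + u) (n(u) = (6 + u)*(2*u) = 2*u*(6 + u))
R + n(0)*(-61) = -316 + (2*0*(6 + 0))*(-61) = -316 + (2*0*6)*(-61) = -316 + 0*(-61) = -316 + 0 = -316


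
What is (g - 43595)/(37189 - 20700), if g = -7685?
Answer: -51280/16489 ≈ -3.1100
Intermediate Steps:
(g - 43595)/(37189 - 20700) = (-7685 - 43595)/(37189 - 20700) = -51280/16489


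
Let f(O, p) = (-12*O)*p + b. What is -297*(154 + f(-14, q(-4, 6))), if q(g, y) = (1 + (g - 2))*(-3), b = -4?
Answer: -792990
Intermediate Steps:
q(g, y) = 3 - 3*g (q(g, y) = (1 + (-2 + g))*(-3) = (-1 + g)*(-3) = 3 - 3*g)
f(O, p) = -4 - 12*O*p (f(O, p) = (-12*O)*p - 4 = -12*O*p - 4 = -4 - 12*O*p)
-297*(154 + f(-14, q(-4, 6))) = -297*(154 + (-4 - 12*(-14)*(3 - 3*(-4)))) = -297*(154 + (-4 - 12*(-14)*(3 + 12))) = -297*(154 + (-4 - 12*(-14)*15)) = -297*(154 + (-4 + 2520)) = -297*(154 + 2516) = -297*2670 = -792990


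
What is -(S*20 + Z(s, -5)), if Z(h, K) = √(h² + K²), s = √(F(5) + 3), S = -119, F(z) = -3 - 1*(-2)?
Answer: 2380 - 3*√3 ≈ 2374.8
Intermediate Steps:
F(z) = -1 (F(z) = -3 + 2 = -1)
s = √2 (s = √(-1 + 3) = √2 ≈ 1.4142)
Z(h, K) = √(K² + h²)
-(S*20 + Z(s, -5)) = -(-119*20 + √((-5)² + (√2)²)) = -(-2380 + √(25 + 2)) = -(-2380 + √27) = -(-2380 + 3*√3) = 2380 - 3*√3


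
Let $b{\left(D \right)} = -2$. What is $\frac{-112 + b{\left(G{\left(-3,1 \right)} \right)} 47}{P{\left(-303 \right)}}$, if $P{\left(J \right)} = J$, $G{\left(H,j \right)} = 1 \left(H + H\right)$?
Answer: $\frac{206}{303} \approx 0.67987$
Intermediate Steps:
$G{\left(H,j \right)} = 2 H$ ($G{\left(H,j \right)} = 1 \cdot 2 H = 2 H$)
$\frac{-112 + b{\left(G{\left(-3,1 \right)} \right)} 47}{P{\left(-303 \right)}} = \frac{-112 - 94}{-303} = \left(-112 - 94\right) \left(- \frac{1}{303}\right) = \left(-206\right) \left(- \frac{1}{303}\right) = \frac{206}{303}$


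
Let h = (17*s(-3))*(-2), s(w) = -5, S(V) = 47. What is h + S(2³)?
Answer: 217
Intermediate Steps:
h = 170 (h = (17*(-5))*(-2) = -85*(-2) = 170)
h + S(2³) = 170 + 47 = 217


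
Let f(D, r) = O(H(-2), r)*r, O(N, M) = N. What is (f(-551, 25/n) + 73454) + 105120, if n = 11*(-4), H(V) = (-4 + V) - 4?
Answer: 3928753/22 ≈ 1.7858e+5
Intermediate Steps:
H(V) = -8 + V
n = -44
f(D, r) = -10*r (f(D, r) = (-8 - 2)*r = -10*r)
(f(-551, 25/n) + 73454) + 105120 = (-250/(-44) + 73454) + 105120 = (-250*(-1)/44 + 73454) + 105120 = (-10*(-25/44) + 73454) + 105120 = (125/22 + 73454) + 105120 = 1616113/22 + 105120 = 3928753/22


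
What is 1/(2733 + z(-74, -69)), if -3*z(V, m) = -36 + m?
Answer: 1/2768 ≈ 0.00036127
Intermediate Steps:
z(V, m) = 12 - m/3 (z(V, m) = -(-36 + m)/3 = 12 - m/3)
1/(2733 + z(-74, -69)) = 1/(2733 + (12 - ⅓*(-69))) = 1/(2733 + (12 + 23)) = 1/(2733 + 35) = 1/2768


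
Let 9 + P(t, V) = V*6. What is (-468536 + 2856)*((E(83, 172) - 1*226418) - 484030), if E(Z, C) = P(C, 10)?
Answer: 330817674960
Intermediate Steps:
P(t, V) = -9 + 6*V (P(t, V) = -9 + V*6 = -9 + 6*V)
E(Z, C) = 51 (E(Z, C) = -9 + 6*10 = -9 + 60 = 51)
(-468536 + 2856)*((E(83, 172) - 1*226418) - 484030) = (-468536 + 2856)*((51 - 1*226418) - 484030) = -465680*((51 - 226418) - 484030) = -465680*(-226367 - 484030) = -465680*(-710397) = 330817674960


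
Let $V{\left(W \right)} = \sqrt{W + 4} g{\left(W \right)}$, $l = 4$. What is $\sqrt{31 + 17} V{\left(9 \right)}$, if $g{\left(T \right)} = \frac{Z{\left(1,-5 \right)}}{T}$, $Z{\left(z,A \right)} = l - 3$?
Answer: $\frac{4 \sqrt{39}}{9} \approx 2.7756$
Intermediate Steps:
$Z{\left(z,A \right)} = 1$ ($Z{\left(z,A \right)} = 4 - 3 = 1$)
$g{\left(T \right)} = \frac{1}{T}$ ($g{\left(T \right)} = 1 \frac{1}{T} = \frac{1}{T}$)
$V{\left(W \right)} = \frac{\sqrt{4 + W}}{W}$ ($V{\left(W \right)} = \frac{\sqrt{W + 4}}{W} = \frac{\sqrt{4 + W}}{W}$)
$\sqrt{31 + 17} V{\left(9 \right)} = \sqrt{31 + 17} \frac{\sqrt{4 + 9}}{9} = \sqrt{48} \frac{\sqrt{13}}{9} = 4 \sqrt{3} \frac{\sqrt{13}}{9} = \frac{4 \sqrt{39}}{9}$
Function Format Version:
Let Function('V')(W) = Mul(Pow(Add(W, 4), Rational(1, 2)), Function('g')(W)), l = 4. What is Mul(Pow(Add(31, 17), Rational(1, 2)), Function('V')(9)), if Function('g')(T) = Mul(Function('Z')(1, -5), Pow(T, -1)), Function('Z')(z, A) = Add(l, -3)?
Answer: Mul(Rational(4, 9), Pow(39, Rational(1, 2))) ≈ 2.7756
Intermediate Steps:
Function('Z')(z, A) = 1 (Function('Z')(z, A) = Add(4, -3) = 1)
Function('g')(T) = Pow(T, -1) (Function('g')(T) = Mul(1, Pow(T, -1)) = Pow(T, -1))
Function('V')(W) = Mul(Pow(W, -1), Pow(Add(4, W), Rational(1, 2))) (Function('V')(W) = Mul(Pow(Add(W, 4), Rational(1, 2)), Pow(W, -1)) = Mul(Pow(Add(4, W), Rational(1, 2)), Pow(W, -1)) = Mul(Pow(W, -1), Pow(Add(4, W), Rational(1, 2))))
Mul(Pow(Add(31, 17), Rational(1, 2)), Function('V')(9)) = Mul(Pow(Add(31, 17), Rational(1, 2)), Mul(Pow(9, -1), Pow(Add(4, 9), Rational(1, 2)))) = Mul(Pow(48, Rational(1, 2)), Mul(Rational(1, 9), Pow(13, Rational(1, 2)))) = Mul(Mul(4, Pow(3, Rational(1, 2))), Mul(Rational(1, 9), Pow(13, Rational(1, 2)))) = Mul(Rational(4, 9), Pow(39, Rational(1, 2)))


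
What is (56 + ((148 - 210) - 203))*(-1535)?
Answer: 320815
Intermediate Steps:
(56 + ((148 - 210) - 203))*(-1535) = (56 + (-62 - 203))*(-1535) = (56 - 265)*(-1535) = -209*(-1535) = 320815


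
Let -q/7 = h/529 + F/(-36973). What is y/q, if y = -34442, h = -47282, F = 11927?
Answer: -673641330914/12281267383 ≈ -54.851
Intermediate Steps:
q = 12281267383/19558717 (q = -7*(-47282/529 + 11927/(-36973)) = -7*(-47282*1/529 + 11927*(-1/36973)) = -7*(-47282/529 - 11927/36973) = -7*(-1754466769/19558717) = 12281267383/19558717 ≈ 627.92)
y/q = -34442/12281267383/19558717 = -34442*19558717/12281267383 = -673641330914/12281267383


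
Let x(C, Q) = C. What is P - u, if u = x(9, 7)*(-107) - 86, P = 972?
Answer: 2021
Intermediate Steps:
u = -1049 (u = 9*(-107) - 86 = -963 - 86 = -1049)
P - u = 972 - 1*(-1049) = 972 + 1049 = 2021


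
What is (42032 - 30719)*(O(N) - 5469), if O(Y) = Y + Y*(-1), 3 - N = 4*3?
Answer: -61870797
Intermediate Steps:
N = -9 (N = 3 - 4*3 = 3 - 1*12 = 3 - 12 = -9)
O(Y) = 0 (O(Y) = Y - Y = 0)
(42032 - 30719)*(O(N) - 5469) = (42032 - 30719)*(0 - 5469) = 11313*(-5469) = -61870797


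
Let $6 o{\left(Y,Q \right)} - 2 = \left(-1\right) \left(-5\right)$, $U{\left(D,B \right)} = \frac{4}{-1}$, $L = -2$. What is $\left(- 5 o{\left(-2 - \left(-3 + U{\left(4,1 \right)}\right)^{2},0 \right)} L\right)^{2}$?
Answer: $\frac{1225}{9} \approx 136.11$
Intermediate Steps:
$U{\left(D,B \right)} = -4$ ($U{\left(D,B \right)} = 4 \left(-1\right) = -4$)
$o{\left(Y,Q \right)} = \frac{7}{6}$ ($o{\left(Y,Q \right)} = \frac{1}{3} + \frac{\left(-1\right) \left(-5\right)}{6} = \frac{1}{3} + \frac{1}{6} \cdot 5 = \frac{1}{3} + \frac{5}{6} = \frac{7}{6}$)
$\left(- 5 o{\left(-2 - \left(-3 + U{\left(4,1 \right)}\right)^{2},0 \right)} L\right)^{2} = \left(\left(-5\right) \frac{7}{6} \left(-2\right)\right)^{2} = \left(\left(- \frac{35}{6}\right) \left(-2\right)\right)^{2} = \left(\frac{35}{3}\right)^{2} = \frac{1225}{9}$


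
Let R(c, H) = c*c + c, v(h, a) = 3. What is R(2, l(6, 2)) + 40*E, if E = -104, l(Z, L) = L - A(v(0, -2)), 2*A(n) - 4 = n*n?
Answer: -4154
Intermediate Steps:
A(n) = 2 + n**2/2 (A(n) = 2 + (n*n)/2 = 2 + n**2/2)
l(Z, L) = -13/2 + L (l(Z, L) = L - (2 + (1/2)*3**2) = L - (2 + (1/2)*9) = L - (2 + 9/2) = L - 1*13/2 = L - 13/2 = -13/2 + L)
R(c, H) = c + c**2 (R(c, H) = c**2 + c = c + c**2)
R(2, l(6, 2)) + 40*E = 2*(1 + 2) + 40*(-104) = 2*3 - 4160 = 6 - 4160 = -4154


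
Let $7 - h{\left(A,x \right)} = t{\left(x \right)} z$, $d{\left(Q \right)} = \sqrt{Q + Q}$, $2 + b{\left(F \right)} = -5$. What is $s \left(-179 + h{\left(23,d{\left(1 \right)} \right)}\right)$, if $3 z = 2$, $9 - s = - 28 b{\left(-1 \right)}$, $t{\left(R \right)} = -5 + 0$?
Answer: $\frac{94622}{3} \approx 31541.0$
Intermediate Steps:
$b{\left(F \right)} = -7$ ($b{\left(F \right)} = -2 - 5 = -7$)
$d{\left(Q \right)} = \sqrt{2} \sqrt{Q}$ ($d{\left(Q \right)} = \sqrt{2 Q} = \sqrt{2} \sqrt{Q}$)
$t{\left(R \right)} = -5$
$s = -187$ ($s = 9 - \left(-28\right) \left(-7\right) = 9 - 196 = -187$)
$z = \frac{2}{3}$ ($z = \frac{1}{3} \cdot 2 = \frac{2}{3} \approx 0.66667$)
$h{\left(A,x \right)} = \frac{31}{3}$ ($h{\left(A,x \right)} = 7 - \left(-5\right) \frac{2}{3} = 7 - - \frac{10}{3} = 7 + \frac{10}{3} = \frac{31}{3}$)
$s \left(-179 + h{\left(23,d{\left(1 \right)} \right)}\right) = - 187 \left(-179 + \frac{31}{3}\right) = \left(-187\right) \left(- \frac{506}{3}\right) = \frac{94622}{3}$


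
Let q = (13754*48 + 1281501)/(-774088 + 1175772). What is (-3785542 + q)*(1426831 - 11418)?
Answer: -2152262444665182455/401684 ≈ -5.3581e+12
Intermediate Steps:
q = 1941693/401684 (q = (660192 + 1281501)/401684 = 1941693*(1/401684) = 1941693/401684 ≈ 4.8339)
(-3785542 + q)*(1426831 - 11418) = (-3785542 + 1941693/401684)*(1426831 - 11418) = -1520589711035/401684*1415413 = -2152262444665182455/401684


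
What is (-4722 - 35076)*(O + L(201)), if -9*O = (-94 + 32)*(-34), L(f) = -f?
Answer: 17320974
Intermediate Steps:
O = -2108/9 (O = -(-94 + 32)*(-34)/9 = -(-62)*(-34)/9 = -⅑*2108 = -2108/9 ≈ -234.22)
(-4722 - 35076)*(O + L(201)) = (-4722 - 35076)*(-2108/9 - 1*201) = -39798*(-2108/9 - 201) = -39798*(-3917/9) = 17320974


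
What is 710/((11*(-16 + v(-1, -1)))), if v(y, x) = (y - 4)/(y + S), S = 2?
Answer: -710/231 ≈ -3.0736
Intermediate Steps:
v(y, x) = (-4 + y)/(2 + y) (v(y, x) = (y - 4)/(y + 2) = (-4 + y)/(2 + y))
710/((11*(-16 + v(-1, -1)))) = 710/((11*(-16 + (-4 - 1)/(2 - 1)))) = 710/((11*(-16 - 5/1))) = 710/((11*(-16 + 1*(-5)))) = 710/((11*(-16 - 5))) = 710/((11*(-21))) = 710/(-231) = 710*(-1/231) = -710/231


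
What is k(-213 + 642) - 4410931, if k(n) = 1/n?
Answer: -1892289398/429 ≈ -4.4109e+6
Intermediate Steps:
k(-213 + 642) - 4410931 = 1/(-213 + 642) - 4410931 = 1/429 - 4410931 = -1892289398/429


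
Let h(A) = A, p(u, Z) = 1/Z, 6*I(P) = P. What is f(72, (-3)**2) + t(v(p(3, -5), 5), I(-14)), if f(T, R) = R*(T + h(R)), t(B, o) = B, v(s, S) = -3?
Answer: 726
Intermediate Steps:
I(P) = P/6
p(u, Z) = 1/Z
f(T, R) = R*(R + T) (f(T, R) = R*(T + R) = R*(R + T))
f(72, (-3)**2) + t(v(p(3, -5), 5), I(-14)) = (-3)**2*((-3)**2 + 72) - 3 = 9*(9 + 72) - 3 = 9*81 - 3 = 729 - 3 = 726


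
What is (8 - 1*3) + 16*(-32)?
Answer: -507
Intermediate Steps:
(8 - 1*3) + 16*(-32) = (8 - 3) - 512 = 5 - 512 = -507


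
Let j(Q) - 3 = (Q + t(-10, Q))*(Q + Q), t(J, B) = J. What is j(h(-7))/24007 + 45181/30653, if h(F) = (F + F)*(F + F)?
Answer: 3319723762/735886571 ≈ 4.5112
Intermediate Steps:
h(F) = 4*F² (h(F) = (2*F)*(2*F) = 4*F²)
j(Q) = 3 + 2*Q*(-10 + Q) (j(Q) = 3 + (Q - 10)*(Q + Q) = 3 + (-10 + Q)*(2*Q) = 3 + 2*Q*(-10 + Q))
j(h(-7))/24007 + 45181/30653 = (3 - 80*(-7)² + 2*(4*(-7)²)²)/24007 + 45181/30653 = (3 - 80*49 + 2*(4*49)²)*(1/24007) + 45181*(1/30653) = (3 - 20*196 + 2*196²)*(1/24007) + 45181/30653 = (3 - 3920 + 2*38416)*(1/24007) + 45181/30653 = (3 - 3920 + 76832)*(1/24007) + 45181/30653 = 72915*(1/24007) + 45181/30653 = 72915/24007 + 45181/30653 = 3319723762/735886571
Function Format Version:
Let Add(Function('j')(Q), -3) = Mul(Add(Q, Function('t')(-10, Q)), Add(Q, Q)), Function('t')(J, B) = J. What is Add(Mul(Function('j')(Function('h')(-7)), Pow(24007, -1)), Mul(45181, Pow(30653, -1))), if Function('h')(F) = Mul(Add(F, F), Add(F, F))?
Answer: Rational(3319723762, 735886571) ≈ 4.5112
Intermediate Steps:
Function('h')(F) = Mul(4, Pow(F, 2)) (Function('h')(F) = Mul(Mul(2, F), Mul(2, F)) = Mul(4, Pow(F, 2)))
Function('j')(Q) = Add(3, Mul(2, Q, Add(-10, Q))) (Function('j')(Q) = Add(3, Mul(Add(Q, -10), Add(Q, Q))) = Add(3, Mul(Add(-10, Q), Mul(2, Q))) = Add(3, Mul(2, Q, Add(-10, Q))))
Add(Mul(Function('j')(Function('h')(-7)), Pow(24007, -1)), Mul(45181, Pow(30653, -1))) = Add(Mul(Add(3, Mul(-20, Mul(4, Pow(-7, 2))), Mul(2, Pow(Mul(4, Pow(-7, 2)), 2))), Pow(24007, -1)), Mul(45181, Pow(30653, -1))) = Add(Mul(Add(3, Mul(-20, Mul(4, 49)), Mul(2, Pow(Mul(4, 49), 2))), Rational(1, 24007)), Mul(45181, Rational(1, 30653))) = Add(Mul(Add(3, Mul(-20, 196), Mul(2, Pow(196, 2))), Rational(1, 24007)), Rational(45181, 30653)) = Add(Mul(Add(3, -3920, Mul(2, 38416)), Rational(1, 24007)), Rational(45181, 30653)) = Add(Mul(Add(3, -3920, 76832), Rational(1, 24007)), Rational(45181, 30653)) = Add(Mul(72915, Rational(1, 24007)), Rational(45181, 30653)) = Add(Rational(72915, 24007), Rational(45181, 30653)) = Rational(3319723762, 735886571)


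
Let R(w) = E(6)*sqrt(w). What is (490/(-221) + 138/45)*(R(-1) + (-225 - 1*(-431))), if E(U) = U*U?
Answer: 580096/3315 + 33792*I/1105 ≈ 174.99 + 30.581*I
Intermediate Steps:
E(U) = U**2
R(w) = 36*sqrt(w) (R(w) = 6**2*sqrt(w) = 36*sqrt(w))
(490/(-221) + 138/45)*(R(-1) + (-225 - 1*(-431))) = (490/(-221) + 138/45)*(36*sqrt(-1) + (-225 - 1*(-431))) = (490*(-1/221) + 138*(1/45))*(36*I + (-225 + 431)) = (-490/221 + 46/15)*(36*I + 206) = 2816*(206 + 36*I)/3315 = 580096/3315 + 33792*I/1105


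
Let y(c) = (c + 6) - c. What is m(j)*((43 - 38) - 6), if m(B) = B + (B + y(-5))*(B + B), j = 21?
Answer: -1155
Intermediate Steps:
y(c) = 6 (y(c) = (6 + c) - c = 6)
m(B) = B + 2*B*(6 + B) (m(B) = B + (B + 6)*(B + B) = B + (6 + B)*(2*B) = B + 2*B*(6 + B))
m(j)*((43 - 38) - 6) = (21*(13 + 2*21))*((43 - 38) - 6) = (21*(13 + 42))*(5 - 6) = (21*55)*(-1) = 1155*(-1) = -1155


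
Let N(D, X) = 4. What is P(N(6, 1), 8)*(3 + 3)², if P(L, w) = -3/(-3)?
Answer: 36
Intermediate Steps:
P(L, w) = 1 (P(L, w) = -3*(-⅓) = 1)
P(N(6, 1), 8)*(3 + 3)² = 1*(3 + 3)² = 1*6² = 1*36 = 36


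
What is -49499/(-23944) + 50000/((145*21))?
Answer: 269584891/14581896 ≈ 18.488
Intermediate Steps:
-49499/(-23944) + 50000/((145*21)) = -49499*(-1/23944) + 50000/3045 = 49499/23944 + 50000*(1/3045) = 49499/23944 + 10000/609 = 269584891/14581896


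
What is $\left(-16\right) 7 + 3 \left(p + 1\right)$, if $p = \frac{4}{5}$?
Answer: $- \frac{533}{5} \approx -106.6$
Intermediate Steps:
$p = \frac{4}{5}$ ($p = 4 \cdot \frac{1}{5} = \frac{4}{5} \approx 0.8$)
$\left(-16\right) 7 + 3 \left(p + 1\right) = \left(-16\right) 7 + 3 \left(\frac{4}{5} + 1\right) = -112 + 3 \cdot \frac{9}{5} = -112 + \frac{27}{5} = - \frac{533}{5}$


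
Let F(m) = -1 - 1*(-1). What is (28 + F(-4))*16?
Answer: 448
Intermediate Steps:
F(m) = 0 (F(m) = -1 + 1 = 0)
(28 + F(-4))*16 = (28 + 0)*16 = 28*16 = 448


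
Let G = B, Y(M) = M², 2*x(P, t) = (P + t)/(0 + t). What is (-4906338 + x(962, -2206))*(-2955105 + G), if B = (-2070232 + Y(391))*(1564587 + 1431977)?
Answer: 31092694270327308955707/1103 ≈ 2.8189e+19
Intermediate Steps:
x(P, t) = (P + t)/(2*t) (x(P, t) = ((P + t)/(0 + t))/2 = ((P + t)/t)/2 = (P + t)/(2*t))
B = -5745464981964 (B = (-2070232 + 391²)*(1564587 + 1431977) = (-2070232 + 152881)*2996564 = -1917351*2996564 = -5745464981964)
G = -5745464981964
(-4906338 + x(962, -2206))*(-2955105 + G) = (-4906338 + (½)*(962 - 2206)/(-2206))*(-2955105 - 5745464981964) = (-4906338 + (½)*(-1/2206)*(-1244))*(-5745467937069) = (-4906338 + 311/1103)*(-5745467937069) = -5411690503/1103*(-5745467937069) = 31092694270327308955707/1103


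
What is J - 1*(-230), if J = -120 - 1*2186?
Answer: -2076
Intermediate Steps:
J = -2306 (J = -120 - 2186 = -2306)
J - 1*(-230) = -2306 - 1*(-230) = -2306 + 230 = -2076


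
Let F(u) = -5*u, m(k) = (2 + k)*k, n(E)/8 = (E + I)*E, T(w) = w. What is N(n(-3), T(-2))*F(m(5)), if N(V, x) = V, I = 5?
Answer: 8400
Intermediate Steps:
n(E) = 8*E*(5 + E) (n(E) = 8*((E + 5)*E) = 8*((5 + E)*E) = 8*(E*(5 + E)) = 8*E*(5 + E))
m(k) = k*(2 + k)
N(n(-3), T(-2))*F(m(5)) = (8*(-3)*(5 - 3))*(-25*(2 + 5)) = (8*(-3)*2)*(-25*7) = -(-240)*35 = -48*(-175) = 8400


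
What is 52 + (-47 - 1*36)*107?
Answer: -8829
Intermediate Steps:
52 + (-47 - 1*36)*107 = 52 + (-47 - 36)*107 = 52 - 83*107 = 52 - 8881 = -8829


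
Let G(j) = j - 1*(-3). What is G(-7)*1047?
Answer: -4188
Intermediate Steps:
G(j) = 3 + j (G(j) = j + 3 = 3 + j)
G(-7)*1047 = (3 - 7)*1047 = -4*1047 = -4188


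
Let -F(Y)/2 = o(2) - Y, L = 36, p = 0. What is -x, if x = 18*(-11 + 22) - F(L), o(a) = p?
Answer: -126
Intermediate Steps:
o(a) = 0
F(Y) = 2*Y (F(Y) = -2*(0 - Y) = -(-2)*Y = 2*Y)
x = 126 (x = 18*(-11 + 22) - 2*36 = 18*11 - 1*72 = 198 - 72 = 126)
-x = -1*126 = -126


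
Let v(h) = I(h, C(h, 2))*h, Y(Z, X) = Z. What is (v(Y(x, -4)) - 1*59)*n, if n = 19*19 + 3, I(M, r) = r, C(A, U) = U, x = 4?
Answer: -18564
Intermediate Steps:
v(h) = 2*h
n = 364 (n = 361 + 3 = 364)
(v(Y(x, -4)) - 1*59)*n = (2*4 - 1*59)*364 = (8 - 59)*364 = -51*364 = -18564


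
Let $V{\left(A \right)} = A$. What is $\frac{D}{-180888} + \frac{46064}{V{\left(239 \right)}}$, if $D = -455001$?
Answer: $\frac{2813723357}{14410744} \approx 195.25$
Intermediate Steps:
$\frac{D}{-180888} + \frac{46064}{V{\left(239 \right)}} = - \frac{455001}{-180888} + \frac{46064}{239} = \left(-455001\right) \left(- \frac{1}{180888}\right) + 46064 \cdot \frac{1}{239} = \frac{151667}{60296} + \frac{46064}{239} = \frac{2813723357}{14410744}$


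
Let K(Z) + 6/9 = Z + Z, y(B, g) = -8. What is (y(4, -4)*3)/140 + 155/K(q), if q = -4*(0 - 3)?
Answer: 453/70 ≈ 6.4714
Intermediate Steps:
q = 12 (q = -4*(-3) = 12)
K(Z) = -2/3 + 2*Z (K(Z) = -2/3 + (Z + Z) = -2/3 + 2*Z)
(y(4, -4)*3)/140 + 155/K(q) = -8*3/140 + 155/(-2/3 + 2*12) = -24*1/140 + 155/(-2/3 + 24) = -6/35 + 155/(70/3) = -6/35 + 155*(3/70) = -6/35 + 93/14 = 453/70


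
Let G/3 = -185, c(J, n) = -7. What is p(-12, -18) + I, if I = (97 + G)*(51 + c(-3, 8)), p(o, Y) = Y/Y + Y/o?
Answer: -40299/2 ≈ -20150.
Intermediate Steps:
p(o, Y) = 1 + Y/o
G = -555 (G = 3*(-185) = -555)
I = -20152 (I = (97 - 555)*(51 - 7) = -458*44 = -20152)
p(-12, -18) + I = (-18 - 12)/(-12) - 20152 = -1/12*(-30) - 20152 = 5/2 - 20152 = -40299/2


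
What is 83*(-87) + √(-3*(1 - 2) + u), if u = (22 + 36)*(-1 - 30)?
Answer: -7221 + I*√1795 ≈ -7221.0 + 42.367*I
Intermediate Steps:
u = -1798 (u = 58*(-31) = -1798)
83*(-87) + √(-3*(1 - 2) + u) = 83*(-87) + √(-3*(1 - 2) - 1798) = -7221 + √(-3*(-1) - 1798) = -7221 + √(3 - 1798) = -7221 + √(-1795) = -7221 + I*√1795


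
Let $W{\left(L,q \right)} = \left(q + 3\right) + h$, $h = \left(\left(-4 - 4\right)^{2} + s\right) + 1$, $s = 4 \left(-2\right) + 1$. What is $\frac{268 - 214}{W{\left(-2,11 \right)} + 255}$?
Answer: $\frac{18}{109} \approx 0.16514$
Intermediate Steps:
$s = -7$ ($s = -8 + 1 = -7$)
$h = 58$ ($h = \left(\left(-4 - 4\right)^{2} - 7\right) + 1 = \left(\left(-8\right)^{2} - 7\right) + 1 = \left(64 - 7\right) + 1 = 57 + 1 = 58$)
$W{\left(L,q \right)} = 61 + q$ ($W{\left(L,q \right)} = \left(q + 3\right) + 58 = \left(3 + q\right) + 58 = 61 + q$)
$\frac{268 - 214}{W{\left(-2,11 \right)} + 255} = \frac{268 - 214}{\left(61 + 11\right) + 255} = \frac{54}{72 + 255} = \frac{54}{327} = 54 \cdot \frac{1}{327} = \frac{18}{109}$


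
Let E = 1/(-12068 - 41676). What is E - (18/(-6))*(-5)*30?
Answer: -24184801/53744 ≈ -450.00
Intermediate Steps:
E = -1/53744 (E = 1/(-53744) = -1/53744 ≈ -1.8607e-5)
E - (18/(-6))*(-5)*30 = -1/53744 - (18/(-6))*(-5)*30 = -1/53744 - (18*(-⅙))*(-5)*30 = -1/53744 - (-3*(-5))*30 = -1/53744 - 15*30 = -1/53744 - 1*450 = -1/53744 - 450 = -24184801/53744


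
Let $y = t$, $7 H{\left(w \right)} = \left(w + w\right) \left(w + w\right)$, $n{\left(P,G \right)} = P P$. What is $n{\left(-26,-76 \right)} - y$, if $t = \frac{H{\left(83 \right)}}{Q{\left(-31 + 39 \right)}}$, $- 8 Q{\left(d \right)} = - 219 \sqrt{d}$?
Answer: $676 - \frac{55112 \sqrt{2}}{1533} \approx 625.16$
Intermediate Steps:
$n{\left(P,G \right)} = P^{2}$
$H{\left(w \right)} = \frac{4 w^{2}}{7}$ ($H{\left(w \right)} = \frac{\left(w + w\right) \left(w + w\right)}{7} = \frac{2 w 2 w}{7} = \frac{4 w^{2}}{7}$)
$Q{\left(d \right)} = \frac{219 \sqrt{d}}{8}$ ($Q{\left(d \right)} = - \frac{\left(-219\right) \sqrt{d}}{8} = \frac{219 \sqrt{d}}{8}$)
$t = \frac{55112 \sqrt{2}}{1533}$ ($t = \frac{\frac{4}{7} \cdot 83^{2}}{\frac{219}{8} \sqrt{-31 + 39}} = \frac{\frac{4}{7} \cdot 6889}{\frac{219}{8} \sqrt{8}} = \frac{27556}{7 \frac{219 \cdot 2 \sqrt{2}}{8}} = \frac{27556}{7 \frac{219 \sqrt{2}}{4}} = \frac{27556 \frac{2 \sqrt{2}}{219}}{7} = \frac{55112 \sqrt{2}}{1533} \approx 50.842$)
$y = \frac{55112 \sqrt{2}}{1533} \approx 50.842$
$n{\left(-26,-76 \right)} - y = \left(-26\right)^{2} - \frac{55112 \sqrt{2}}{1533} = 676 - \frac{55112 \sqrt{2}}{1533}$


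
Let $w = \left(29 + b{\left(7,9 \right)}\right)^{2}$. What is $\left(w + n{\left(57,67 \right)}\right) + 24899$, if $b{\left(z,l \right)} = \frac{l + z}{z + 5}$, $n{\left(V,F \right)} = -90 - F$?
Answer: $\frac{230959}{9} \approx 25662.0$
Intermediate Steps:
$b{\left(z,l \right)} = \frac{l + z}{5 + z}$
$w = \frac{8281}{9}$ ($w = \left(29 + \frac{9 + 7}{5 + 7}\right)^{2} = \left(29 + \frac{1}{12} \cdot 16\right)^{2} = \left(29 + \frac{4}{3}\right)^{2} = \left(\frac{91}{3}\right)^{2} = \frac{8281}{9} \approx 920.11$)
$\left(w + n{\left(57,67 \right)}\right) + 24899 = \left(\frac{8281}{9} - 157\right) + 24899 = \frac{6868}{9} + 24899 = \frac{230959}{9}$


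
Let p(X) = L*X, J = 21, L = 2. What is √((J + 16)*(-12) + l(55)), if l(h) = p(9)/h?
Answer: 7*I*√27390/55 ≈ 21.064*I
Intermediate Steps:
p(X) = 2*X
l(h) = 18/h (l(h) = (2*9)/h = 18/h)
√((J + 16)*(-12) + l(55)) = √((21 + 16)*(-12) + 18/55) = √(37*(-12) + 18*(1/55)) = √(-444 + 18/55) = √(-24402/55) = 7*I*√27390/55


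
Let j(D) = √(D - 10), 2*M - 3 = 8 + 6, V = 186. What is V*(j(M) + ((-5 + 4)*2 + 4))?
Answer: 372 + 93*I*√6 ≈ 372.0 + 227.8*I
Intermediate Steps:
M = 17/2 (M = 3/2 + (8 + 6)/2 = 3/2 + (½)*14 = 3/2 + 7 = 17/2 ≈ 8.5000)
j(D) = √(-10 + D)
V*(j(M) + ((-5 + 4)*2 + 4)) = 186*(√(-10 + 17/2) + ((-5 + 4)*2 + 4)) = 186*(√(-3/2) + (-1*2 + 4)) = 186*(I*√6/2 + (-2 + 4)) = 186*(I*√6/2 + 2) = 186*(2 + I*√6/2) = 372 + 93*I*√6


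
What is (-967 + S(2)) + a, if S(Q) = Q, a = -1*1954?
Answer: -2919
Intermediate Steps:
a = -1954
(-967 + S(2)) + a = (-967 + 2) - 1954 = -965 - 1954 = -2919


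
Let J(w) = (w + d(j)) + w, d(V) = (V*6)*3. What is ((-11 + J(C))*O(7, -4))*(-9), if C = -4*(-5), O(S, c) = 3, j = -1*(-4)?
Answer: -2727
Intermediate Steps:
j = 4
d(V) = 18*V (d(V) = (6*V)*3 = 18*V)
C = 20
J(w) = 72 + 2*w (J(w) = (w + 18*4) + w = (w + 72) + w = (72 + w) + w = 72 + 2*w)
((-11 + J(C))*O(7, -4))*(-9) = ((-11 + (72 + 2*20))*3)*(-9) = ((-11 + (72 + 40))*3)*(-9) = ((-11 + 112)*3)*(-9) = (101*3)*(-9) = 303*(-9) = -2727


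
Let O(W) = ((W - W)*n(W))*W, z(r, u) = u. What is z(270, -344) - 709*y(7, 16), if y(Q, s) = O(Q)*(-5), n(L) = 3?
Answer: -344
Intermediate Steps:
O(W) = 0 (O(W) = ((W - W)*3)*W = (0*3)*W = 0*W = 0)
y(Q, s) = 0 (y(Q, s) = 0*(-5) = 0)
z(270, -344) - 709*y(7, 16) = -344 - 709*0 = -344 + 0 = -344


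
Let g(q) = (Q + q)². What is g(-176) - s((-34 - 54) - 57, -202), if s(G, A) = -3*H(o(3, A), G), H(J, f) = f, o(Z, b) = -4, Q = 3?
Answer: 29494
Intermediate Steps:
s(G, A) = -3*G
g(q) = (3 + q)²
g(-176) - s((-34 - 54) - 57, -202) = (3 - 176)² - (-3)*((-34 - 54) - 57) = (-173)² - (-3)*(-88 - 57) = 29929 - (-3)*(-145) = 29929 - 1*435 = 29929 - 435 = 29494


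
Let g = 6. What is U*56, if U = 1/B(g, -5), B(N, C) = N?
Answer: 28/3 ≈ 9.3333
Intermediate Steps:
U = ⅙ (U = 1/6 = ⅙ ≈ 0.16667)
U*56 = (⅙)*56 = 28/3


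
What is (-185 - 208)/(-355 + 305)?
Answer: 393/50 ≈ 7.8600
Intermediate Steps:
(-185 - 208)/(-355 + 305) = -393/(-50) = -393*(-1/50) = 393/50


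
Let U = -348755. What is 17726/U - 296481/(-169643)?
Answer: 5905419961/3480226145 ≈ 1.6968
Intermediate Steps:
17726/U - 296481/(-169643) = 17726/(-348755) - 296481/(-169643) = 17726*(-1/348755) - 296481*(-1/169643) = -17726/348755 + 296481/169643 = 5905419961/3480226145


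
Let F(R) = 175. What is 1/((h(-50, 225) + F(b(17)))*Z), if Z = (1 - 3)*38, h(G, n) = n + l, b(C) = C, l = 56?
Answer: -1/34656 ≈ -2.8855e-5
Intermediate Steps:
h(G, n) = 56 + n (h(G, n) = n + 56 = 56 + n)
Z = -76 (Z = -2*38 = -76)
1/((h(-50, 225) + F(b(17)))*Z) = 1/(((56 + 225) + 175)*(-76)) = -1/76/(281 + 175) = -1/76/456 = (1/456)*(-1/76) = -1/34656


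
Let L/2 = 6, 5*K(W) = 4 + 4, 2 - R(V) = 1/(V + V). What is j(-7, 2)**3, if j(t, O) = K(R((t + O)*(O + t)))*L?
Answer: 884736/125 ≈ 7077.9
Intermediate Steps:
R(V) = 2 - 1/(2*V) (R(V) = 2 - 1/(V + V) = 2 - 1/(2*V))
K(W) = 8/5 (K(W) = (4 + 4)/5 = (1/5)*8 = 8/5)
L = 12 (L = 2*6 = 12)
j(t, O) = 96/5 (j(t, O) = (8/5)*12 = 96/5)
j(-7, 2)**3 = (96/5)**3 = 884736/125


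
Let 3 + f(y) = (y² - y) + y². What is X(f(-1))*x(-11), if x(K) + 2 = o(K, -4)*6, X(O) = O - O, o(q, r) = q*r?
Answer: 0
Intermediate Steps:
f(y) = -3 - y + 2*y² (f(y) = -3 + ((y² - y) + y²) = -3 + (-y + 2*y²) = -3 - y + 2*y²)
X(O) = 0
x(K) = -2 - 24*K (x(K) = -2 + (K*(-4))*6 = -2 - 4*K*6 = -2 - 24*K)
X(f(-1))*x(-11) = 0*(-2 - 24*(-11)) = 0*(-2 + 264) = 0*262 = 0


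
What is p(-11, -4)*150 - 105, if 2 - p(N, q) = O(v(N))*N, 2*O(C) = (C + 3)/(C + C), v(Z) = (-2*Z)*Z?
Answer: 26505/44 ≈ 602.39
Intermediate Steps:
v(Z) = -2*Z²
O(C) = (3 + C)/(4*C) (O(C) = ((C + 3)/(C + C))/2 = ((3 + C)/((2*C)))/2 = ((3 + C)*(1/(2*C)))/2 = ((3 + C)/(2*C))/2 = (3 + C)/(4*C))
p(N, q) = 2 + (3 - 2*N²)/(8*N) (p(N, q) = 2 - (3 - 2*N²)/(4*((-2*N²)))*N = 2 - (-1/(2*N²))*(3 - 2*N²)/4*N = 2 - (-(3 - 2*N²)/(8*N²))*N = 2 - (-1)*(3 - 2*N²)/(8*N) = 2 + (3 - 2*N²)/(8*N))
p(-11, -4)*150 - 105 = (2 - ¼*(-11) + (3/8)/(-11))*150 - 105 = (2 + 11/4 + (3/8)*(-1/11))*150 - 105 = (2 + 11/4 - 3/88)*150 - 105 = (415/88)*150 - 105 = 31125/44 - 105 = 26505/44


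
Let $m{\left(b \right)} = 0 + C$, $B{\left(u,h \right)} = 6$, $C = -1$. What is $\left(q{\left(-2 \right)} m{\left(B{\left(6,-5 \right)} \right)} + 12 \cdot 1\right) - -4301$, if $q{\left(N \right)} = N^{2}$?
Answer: $4309$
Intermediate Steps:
$m{\left(b \right)} = -1$ ($m{\left(b \right)} = 0 - 1 = -1$)
$\left(q{\left(-2 \right)} m{\left(B{\left(6,-5 \right)} \right)} + 12 \cdot 1\right) - -4301 = \left(\left(-2\right)^{2} \left(-1\right) + 12 \cdot 1\right) - -4301 = \left(4 \left(-1\right) + 12\right) + 4301 = \left(-4 + 12\right) + 4301 = 8 + 4301 = 4309$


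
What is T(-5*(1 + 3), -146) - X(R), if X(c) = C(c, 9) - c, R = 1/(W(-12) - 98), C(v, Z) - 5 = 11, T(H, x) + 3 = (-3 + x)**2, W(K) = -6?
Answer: 2306927/104 ≈ 22182.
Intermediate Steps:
T(H, x) = -3 + (-3 + x)**2
C(v, Z) = 16 (C(v, Z) = 5 + 11 = 16)
R = -1/104 (R = 1/(-6 - 98) = 1/(-104) = -1/104 ≈ -0.0096154)
X(c) = 16 - c
T(-5*(1 + 3), -146) - X(R) = (-3 + (-3 - 146)**2) - (16 - 1*(-1/104)) = (-3 + (-149)**2) - (16 + 1/104) = (-3 + 22201) - 1*1665/104 = 22198 - 1665/104 = 2306927/104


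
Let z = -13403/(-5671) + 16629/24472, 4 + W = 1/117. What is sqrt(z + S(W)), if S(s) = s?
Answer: I*sqrt(13131532187342114)/117661908 ≈ 0.97392*I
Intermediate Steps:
W = -467/117 (W = -4 + 1/117 = -467/117 ≈ -3.9915)
z = 18360925/6033944 (z = -13403*(-1/5671) + 16629*(1/24472) = 13403/5671 + 723/1064 = 18360925/6033944 ≈ 3.0429)
sqrt(z + S(W)) = sqrt(18360925/6033944 - 467/117) = sqrt(-669623623/705971448) = I*sqrt(13131532187342114)/117661908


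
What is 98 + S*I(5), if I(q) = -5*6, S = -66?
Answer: 2078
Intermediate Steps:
I(q) = -30
98 + S*I(5) = 98 - 66*(-30) = 98 + 1980 = 2078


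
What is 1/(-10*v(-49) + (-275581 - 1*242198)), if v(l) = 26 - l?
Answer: -1/518529 ≈ -1.9285e-6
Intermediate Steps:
1/(-10*v(-49) + (-275581 - 1*242198)) = 1/(-10*(26 - 1*(-49)) + (-275581 - 1*242198)) = 1/(-10*(26 + 49) + (-275581 - 242198)) = 1/(-10*75 - 517779) = 1/(-750 - 517779) = 1/(-518529) = -1/518529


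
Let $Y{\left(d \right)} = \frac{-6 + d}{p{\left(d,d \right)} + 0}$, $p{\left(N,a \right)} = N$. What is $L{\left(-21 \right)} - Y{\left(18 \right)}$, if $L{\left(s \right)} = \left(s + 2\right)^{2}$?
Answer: $\frac{1081}{3} \approx 360.33$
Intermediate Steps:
$L{\left(s \right)} = \left(2 + s\right)^{2}$
$Y{\left(d \right)} = \frac{-6 + d}{d}$ ($Y{\left(d \right)} = \frac{-6 + d}{d + 0} = \frac{-6 + d}{d}$)
$L{\left(-21 \right)} - Y{\left(18 \right)} = \left(2 - 21\right)^{2} - \frac{-6 + 18}{18} = \left(-19\right)^{2} - \frac{1}{18} \cdot 12 = 361 - \frac{2}{3} = \frac{1081}{3}$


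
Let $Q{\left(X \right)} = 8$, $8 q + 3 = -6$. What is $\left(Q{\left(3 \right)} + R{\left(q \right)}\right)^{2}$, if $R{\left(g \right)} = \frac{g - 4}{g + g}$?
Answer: $\frac{34225}{324} \approx 105.63$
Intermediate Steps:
$q = - \frac{9}{8}$ ($q = - \frac{3}{8} + \frac{1}{8} \left(-6\right) = - \frac{3}{8} - \frac{3}{4} = - \frac{9}{8} \approx -1.125$)
$R{\left(g \right)} = \frac{-4 + g}{2 g}$
$\left(Q{\left(3 \right)} + R{\left(q \right)}\right)^{2} = \left(8 + \frac{-4 - \frac{9}{8}}{2 \left(- \frac{9}{8}\right)}\right)^{2} = \left(8 + \frac{1}{2} \left(- \frac{8}{9}\right) \left(- \frac{41}{8}\right)\right)^{2} = \left(8 + \frac{41}{18}\right)^{2} = \left(\frac{185}{18}\right)^{2} = \frac{34225}{324}$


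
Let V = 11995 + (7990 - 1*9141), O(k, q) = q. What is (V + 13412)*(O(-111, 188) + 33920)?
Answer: 827323648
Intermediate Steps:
V = 10844 (V = 11995 + (7990 - 9141) = 11995 - 1151 = 10844)
(V + 13412)*(O(-111, 188) + 33920) = (10844 + 13412)*(188 + 33920) = 24256*34108 = 827323648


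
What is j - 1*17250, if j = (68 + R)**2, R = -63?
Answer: -17225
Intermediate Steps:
j = 25 (j = (68 - 63)**2 = 5**2 = 25)
j - 1*17250 = 25 - 1*17250 = 25 - 17250 = -17225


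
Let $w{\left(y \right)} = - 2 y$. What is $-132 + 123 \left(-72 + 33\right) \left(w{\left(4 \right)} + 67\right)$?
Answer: $-283155$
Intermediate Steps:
$-132 + 123 \left(-72 + 33\right) \left(w{\left(4 \right)} + 67\right) = -132 + 123 \left(-72 + 33\right) \left(\left(-2\right) 4 + 67\right) = -132 + 123 \left(- 39 \left(-8 + 67\right)\right) = -132 + 123 \left(\left(-39\right) 59\right) = -132 + 123 \left(-2301\right) = -132 - 283023 = -283155$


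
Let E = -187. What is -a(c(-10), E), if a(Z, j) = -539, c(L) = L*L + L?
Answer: 539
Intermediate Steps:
c(L) = L + L² (c(L) = L² + L = L + L²)
-a(c(-10), E) = -1*(-539) = 539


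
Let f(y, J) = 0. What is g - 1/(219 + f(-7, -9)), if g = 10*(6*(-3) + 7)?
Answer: -24091/219 ≈ -110.00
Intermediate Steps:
g = -110 (g = 10*(-18 + 7) = 10*(-11) = -110)
g - 1/(219 + f(-7, -9)) = -110 - 1/(219 + 0) = -110 - 1/219 = -24091/219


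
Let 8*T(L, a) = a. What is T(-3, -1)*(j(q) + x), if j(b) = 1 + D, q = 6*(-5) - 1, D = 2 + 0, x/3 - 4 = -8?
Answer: 9/8 ≈ 1.1250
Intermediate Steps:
T(L, a) = a/8
x = -12 (x = 12 + 3*(-8) = 12 - 24 = -12)
D = 2
q = -31 (q = -30 - 1 = -31)
j(b) = 3 (j(b) = 1 + 2 = 3)
T(-3, -1)*(j(q) + x) = ((1/8)*(-1))*(3 - 12) = -1/8*(-9) = 9/8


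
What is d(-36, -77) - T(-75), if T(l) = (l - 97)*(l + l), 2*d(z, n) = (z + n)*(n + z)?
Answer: -38831/2 ≈ -19416.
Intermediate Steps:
d(z, n) = (n + z)**2/2 (d(z, n) = ((z + n)*(n + z))/2 = ((n + z)*(n + z))/2 = (n + z)**2/2)
T(l) = 2*l*(-97 + l) (T(l) = (-97 + l)*(2*l) = 2*l*(-97 + l))
d(-36, -77) - T(-75) = (-77 - 36)**2/2 - 2*(-75)*(-97 - 75) = (1/2)*(-113)**2 - 2*(-75)*(-172) = (1/2)*12769 - 1*25800 = 12769/2 - 25800 = -38831/2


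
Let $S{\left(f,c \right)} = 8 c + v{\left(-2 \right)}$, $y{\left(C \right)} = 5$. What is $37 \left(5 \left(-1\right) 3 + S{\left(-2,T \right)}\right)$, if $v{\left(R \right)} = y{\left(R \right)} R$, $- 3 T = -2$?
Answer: $- \frac{2183}{3} \approx -727.67$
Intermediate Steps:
$T = \frac{2}{3}$ ($T = \left(- \frac{1}{3}\right) \left(-2\right) = \frac{2}{3} \approx 0.66667$)
$v{\left(R \right)} = 5 R$
$S{\left(f,c \right)} = -10 + 8 c$ ($S{\left(f,c \right)} = 8 c + 5 \left(-2\right) = 8 c - 10 = -10 + 8 c$)
$37 \left(5 \left(-1\right) 3 + S{\left(-2,T \right)}\right) = 37 \left(5 \left(-1\right) 3 + \left(-10 + 8 \cdot \frac{2}{3}\right)\right) = 37 \left(\left(-5\right) 3 + \left(-10 + \frac{16}{3}\right)\right) = 37 \left(-15 - \frac{14}{3}\right) = 37 \left(- \frac{59}{3}\right) = - \frac{2183}{3}$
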